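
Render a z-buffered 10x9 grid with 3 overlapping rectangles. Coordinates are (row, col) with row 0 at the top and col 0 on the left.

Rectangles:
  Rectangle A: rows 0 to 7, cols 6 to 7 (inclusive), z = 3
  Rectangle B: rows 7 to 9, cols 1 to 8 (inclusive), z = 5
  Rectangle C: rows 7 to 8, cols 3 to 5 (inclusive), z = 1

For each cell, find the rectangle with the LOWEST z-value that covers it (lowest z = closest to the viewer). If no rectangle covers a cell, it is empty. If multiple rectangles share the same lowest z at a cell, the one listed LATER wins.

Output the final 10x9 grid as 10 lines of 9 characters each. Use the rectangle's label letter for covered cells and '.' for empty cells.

......AA.
......AA.
......AA.
......AA.
......AA.
......AA.
......AA.
.BBCCCAAB
.BBCCCBBB
.BBBBBBBB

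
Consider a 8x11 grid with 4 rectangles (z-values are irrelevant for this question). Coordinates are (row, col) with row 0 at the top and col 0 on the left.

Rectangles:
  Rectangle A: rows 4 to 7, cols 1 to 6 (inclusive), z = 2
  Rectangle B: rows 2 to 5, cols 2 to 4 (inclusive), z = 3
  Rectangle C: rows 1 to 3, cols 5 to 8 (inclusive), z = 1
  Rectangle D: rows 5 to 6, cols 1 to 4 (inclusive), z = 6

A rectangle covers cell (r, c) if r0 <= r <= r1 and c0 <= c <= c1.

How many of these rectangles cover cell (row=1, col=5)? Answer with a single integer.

Answer: 1

Derivation:
Check cell (1,5):
  A: rows 4-7 cols 1-6 -> outside (row miss)
  B: rows 2-5 cols 2-4 -> outside (row miss)
  C: rows 1-3 cols 5-8 -> covers
  D: rows 5-6 cols 1-4 -> outside (row miss)
Count covering = 1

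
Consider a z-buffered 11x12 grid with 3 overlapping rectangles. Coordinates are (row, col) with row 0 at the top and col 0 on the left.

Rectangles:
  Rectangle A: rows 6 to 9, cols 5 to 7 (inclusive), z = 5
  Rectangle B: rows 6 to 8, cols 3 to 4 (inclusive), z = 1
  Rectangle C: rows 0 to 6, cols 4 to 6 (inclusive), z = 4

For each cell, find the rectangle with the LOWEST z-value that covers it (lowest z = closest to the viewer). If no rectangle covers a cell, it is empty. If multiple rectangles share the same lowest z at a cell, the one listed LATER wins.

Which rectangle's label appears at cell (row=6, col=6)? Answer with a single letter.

Answer: C

Derivation:
Check cell (6,6):
  A: rows 6-9 cols 5-7 z=5 -> covers; best now A (z=5)
  B: rows 6-8 cols 3-4 -> outside (col miss)
  C: rows 0-6 cols 4-6 z=4 -> covers; best now C (z=4)
Winner: C at z=4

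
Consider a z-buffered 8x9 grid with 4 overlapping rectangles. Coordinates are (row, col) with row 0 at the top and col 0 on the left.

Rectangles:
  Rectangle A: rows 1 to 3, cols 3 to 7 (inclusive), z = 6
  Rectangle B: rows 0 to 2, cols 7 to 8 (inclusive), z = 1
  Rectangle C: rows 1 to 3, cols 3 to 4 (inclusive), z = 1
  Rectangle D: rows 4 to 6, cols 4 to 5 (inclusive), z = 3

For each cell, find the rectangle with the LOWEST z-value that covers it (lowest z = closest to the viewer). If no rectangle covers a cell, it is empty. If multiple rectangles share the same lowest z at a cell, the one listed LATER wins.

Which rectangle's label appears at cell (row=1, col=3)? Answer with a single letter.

Check cell (1,3):
  A: rows 1-3 cols 3-7 z=6 -> covers; best now A (z=6)
  B: rows 0-2 cols 7-8 -> outside (col miss)
  C: rows 1-3 cols 3-4 z=1 -> covers; best now C (z=1)
  D: rows 4-6 cols 4-5 -> outside (row miss)
Winner: C at z=1

Answer: C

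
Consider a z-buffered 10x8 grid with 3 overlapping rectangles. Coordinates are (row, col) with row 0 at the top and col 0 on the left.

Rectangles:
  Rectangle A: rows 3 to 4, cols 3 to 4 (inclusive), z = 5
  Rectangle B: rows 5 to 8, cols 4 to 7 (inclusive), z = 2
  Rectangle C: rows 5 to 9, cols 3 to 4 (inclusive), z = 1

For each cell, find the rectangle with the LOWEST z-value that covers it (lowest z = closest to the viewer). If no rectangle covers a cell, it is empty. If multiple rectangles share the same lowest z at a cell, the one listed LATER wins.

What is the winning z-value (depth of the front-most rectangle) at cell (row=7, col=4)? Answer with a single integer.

Check cell (7,4):
  A: rows 3-4 cols 3-4 -> outside (row miss)
  B: rows 5-8 cols 4-7 z=2 -> covers; best now B (z=2)
  C: rows 5-9 cols 3-4 z=1 -> covers; best now C (z=1)
Winner: C at z=1

Answer: 1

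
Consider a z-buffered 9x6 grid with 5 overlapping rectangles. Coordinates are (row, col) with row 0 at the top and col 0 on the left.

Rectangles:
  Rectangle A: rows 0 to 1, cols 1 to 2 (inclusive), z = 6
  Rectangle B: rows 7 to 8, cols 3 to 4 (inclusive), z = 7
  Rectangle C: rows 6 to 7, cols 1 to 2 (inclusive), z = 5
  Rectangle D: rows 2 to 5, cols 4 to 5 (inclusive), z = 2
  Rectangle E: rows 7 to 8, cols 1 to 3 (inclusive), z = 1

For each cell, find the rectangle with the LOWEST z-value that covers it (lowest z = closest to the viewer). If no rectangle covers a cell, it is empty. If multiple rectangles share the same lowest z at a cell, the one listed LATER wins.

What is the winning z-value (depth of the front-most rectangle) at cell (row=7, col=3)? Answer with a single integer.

Check cell (7,3):
  A: rows 0-1 cols 1-2 -> outside (row miss)
  B: rows 7-8 cols 3-4 z=7 -> covers; best now B (z=7)
  C: rows 6-7 cols 1-2 -> outside (col miss)
  D: rows 2-5 cols 4-5 -> outside (row miss)
  E: rows 7-8 cols 1-3 z=1 -> covers; best now E (z=1)
Winner: E at z=1

Answer: 1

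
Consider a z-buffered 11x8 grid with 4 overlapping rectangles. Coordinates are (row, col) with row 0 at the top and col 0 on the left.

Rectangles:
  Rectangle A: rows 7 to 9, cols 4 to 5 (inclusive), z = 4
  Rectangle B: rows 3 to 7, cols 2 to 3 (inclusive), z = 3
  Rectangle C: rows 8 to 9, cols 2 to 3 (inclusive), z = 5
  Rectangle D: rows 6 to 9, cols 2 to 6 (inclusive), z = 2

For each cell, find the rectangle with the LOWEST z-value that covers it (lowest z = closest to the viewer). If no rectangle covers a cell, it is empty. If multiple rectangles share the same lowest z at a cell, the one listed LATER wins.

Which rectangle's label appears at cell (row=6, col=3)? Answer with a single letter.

Answer: D

Derivation:
Check cell (6,3):
  A: rows 7-9 cols 4-5 -> outside (row miss)
  B: rows 3-7 cols 2-3 z=3 -> covers; best now B (z=3)
  C: rows 8-9 cols 2-3 -> outside (row miss)
  D: rows 6-9 cols 2-6 z=2 -> covers; best now D (z=2)
Winner: D at z=2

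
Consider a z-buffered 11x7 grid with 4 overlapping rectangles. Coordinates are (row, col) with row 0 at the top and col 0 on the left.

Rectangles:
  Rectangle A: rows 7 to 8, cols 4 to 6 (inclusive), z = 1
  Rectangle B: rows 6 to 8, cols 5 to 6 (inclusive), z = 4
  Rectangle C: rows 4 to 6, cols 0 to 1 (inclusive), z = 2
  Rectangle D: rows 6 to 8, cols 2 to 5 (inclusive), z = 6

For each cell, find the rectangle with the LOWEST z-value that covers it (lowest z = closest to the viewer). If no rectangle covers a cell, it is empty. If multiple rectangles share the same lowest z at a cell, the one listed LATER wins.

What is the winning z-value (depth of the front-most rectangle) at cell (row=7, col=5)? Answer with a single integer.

Answer: 1

Derivation:
Check cell (7,5):
  A: rows 7-8 cols 4-6 z=1 -> covers; best now A (z=1)
  B: rows 6-8 cols 5-6 z=4 -> covers; best now A (z=1)
  C: rows 4-6 cols 0-1 -> outside (row miss)
  D: rows 6-8 cols 2-5 z=6 -> covers; best now A (z=1)
Winner: A at z=1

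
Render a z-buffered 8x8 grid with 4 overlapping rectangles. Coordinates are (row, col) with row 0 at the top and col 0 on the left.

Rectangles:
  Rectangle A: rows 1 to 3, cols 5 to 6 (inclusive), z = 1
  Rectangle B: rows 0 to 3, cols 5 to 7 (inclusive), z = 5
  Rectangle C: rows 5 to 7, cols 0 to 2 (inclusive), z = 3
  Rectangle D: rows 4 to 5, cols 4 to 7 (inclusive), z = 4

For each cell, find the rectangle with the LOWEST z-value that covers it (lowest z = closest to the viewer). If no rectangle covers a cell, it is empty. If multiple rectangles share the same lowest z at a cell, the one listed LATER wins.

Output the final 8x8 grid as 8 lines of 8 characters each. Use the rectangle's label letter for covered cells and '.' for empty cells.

.....BBB
.....AAB
.....AAB
.....AAB
....DDDD
CCC.DDDD
CCC.....
CCC.....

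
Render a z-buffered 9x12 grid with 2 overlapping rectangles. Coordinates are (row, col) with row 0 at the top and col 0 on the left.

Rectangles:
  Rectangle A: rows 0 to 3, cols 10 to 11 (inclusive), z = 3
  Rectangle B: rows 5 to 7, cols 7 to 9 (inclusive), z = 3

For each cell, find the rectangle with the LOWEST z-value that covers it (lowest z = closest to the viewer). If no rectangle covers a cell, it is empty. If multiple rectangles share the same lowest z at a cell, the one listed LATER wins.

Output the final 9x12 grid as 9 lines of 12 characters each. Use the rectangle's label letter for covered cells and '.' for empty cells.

..........AA
..........AA
..........AA
..........AA
............
.......BBB..
.......BBB..
.......BBB..
............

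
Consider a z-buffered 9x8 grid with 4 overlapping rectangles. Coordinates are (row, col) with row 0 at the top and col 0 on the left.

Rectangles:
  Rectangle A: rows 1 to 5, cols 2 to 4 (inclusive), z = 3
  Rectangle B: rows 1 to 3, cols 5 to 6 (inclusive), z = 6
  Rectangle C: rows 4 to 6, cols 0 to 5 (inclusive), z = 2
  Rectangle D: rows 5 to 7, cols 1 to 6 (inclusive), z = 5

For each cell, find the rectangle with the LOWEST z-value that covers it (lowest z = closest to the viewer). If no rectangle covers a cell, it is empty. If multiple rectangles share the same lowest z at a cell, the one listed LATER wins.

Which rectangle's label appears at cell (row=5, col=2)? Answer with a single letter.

Answer: C

Derivation:
Check cell (5,2):
  A: rows 1-5 cols 2-4 z=3 -> covers; best now A (z=3)
  B: rows 1-3 cols 5-6 -> outside (row miss)
  C: rows 4-6 cols 0-5 z=2 -> covers; best now C (z=2)
  D: rows 5-7 cols 1-6 z=5 -> covers; best now C (z=2)
Winner: C at z=2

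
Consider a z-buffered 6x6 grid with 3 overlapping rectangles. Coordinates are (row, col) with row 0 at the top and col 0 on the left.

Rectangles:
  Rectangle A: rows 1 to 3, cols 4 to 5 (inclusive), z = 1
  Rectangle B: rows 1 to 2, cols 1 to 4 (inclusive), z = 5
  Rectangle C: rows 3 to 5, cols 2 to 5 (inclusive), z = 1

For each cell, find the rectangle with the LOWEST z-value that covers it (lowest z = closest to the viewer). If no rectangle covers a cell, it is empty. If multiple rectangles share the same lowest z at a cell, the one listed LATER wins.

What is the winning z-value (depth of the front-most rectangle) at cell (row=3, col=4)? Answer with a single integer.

Check cell (3,4):
  A: rows 1-3 cols 4-5 z=1 -> covers; best now A (z=1)
  B: rows 1-2 cols 1-4 -> outside (row miss)
  C: rows 3-5 cols 2-5 z=1 -> covers; best now C (z=1)
Winner: C at z=1

Answer: 1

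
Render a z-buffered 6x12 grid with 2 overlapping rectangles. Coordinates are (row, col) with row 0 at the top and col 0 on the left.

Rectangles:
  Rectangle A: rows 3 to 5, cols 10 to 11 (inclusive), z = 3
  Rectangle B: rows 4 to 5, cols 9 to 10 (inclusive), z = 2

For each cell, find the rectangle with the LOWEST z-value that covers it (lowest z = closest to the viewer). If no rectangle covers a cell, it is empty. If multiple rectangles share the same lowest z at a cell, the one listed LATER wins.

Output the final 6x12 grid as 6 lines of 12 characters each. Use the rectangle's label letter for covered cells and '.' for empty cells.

............
............
............
..........AA
.........BBA
.........BBA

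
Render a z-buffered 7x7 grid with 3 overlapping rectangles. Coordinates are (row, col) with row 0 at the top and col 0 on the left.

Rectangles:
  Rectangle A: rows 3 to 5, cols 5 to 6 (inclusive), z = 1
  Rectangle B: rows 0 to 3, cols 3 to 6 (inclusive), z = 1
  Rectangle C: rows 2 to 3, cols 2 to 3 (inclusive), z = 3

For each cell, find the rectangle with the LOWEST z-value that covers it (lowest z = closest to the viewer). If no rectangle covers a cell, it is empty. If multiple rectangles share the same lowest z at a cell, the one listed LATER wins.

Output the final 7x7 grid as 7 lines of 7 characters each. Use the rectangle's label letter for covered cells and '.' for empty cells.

...BBBB
...BBBB
..CBBBB
..CBBBB
.....AA
.....AA
.......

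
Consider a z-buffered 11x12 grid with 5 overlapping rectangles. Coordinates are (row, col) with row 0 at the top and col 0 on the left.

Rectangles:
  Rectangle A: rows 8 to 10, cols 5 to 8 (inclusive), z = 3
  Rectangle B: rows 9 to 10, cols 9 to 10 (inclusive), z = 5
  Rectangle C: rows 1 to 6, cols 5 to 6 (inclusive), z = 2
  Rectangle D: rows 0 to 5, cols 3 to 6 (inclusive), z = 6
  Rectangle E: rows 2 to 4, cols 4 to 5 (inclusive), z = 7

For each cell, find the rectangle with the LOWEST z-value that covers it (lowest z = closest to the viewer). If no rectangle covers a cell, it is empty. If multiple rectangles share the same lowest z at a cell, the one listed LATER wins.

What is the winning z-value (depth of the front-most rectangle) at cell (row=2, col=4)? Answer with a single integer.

Answer: 6

Derivation:
Check cell (2,4):
  A: rows 8-10 cols 5-8 -> outside (row miss)
  B: rows 9-10 cols 9-10 -> outside (row miss)
  C: rows 1-6 cols 5-6 -> outside (col miss)
  D: rows 0-5 cols 3-6 z=6 -> covers; best now D (z=6)
  E: rows 2-4 cols 4-5 z=7 -> covers; best now D (z=6)
Winner: D at z=6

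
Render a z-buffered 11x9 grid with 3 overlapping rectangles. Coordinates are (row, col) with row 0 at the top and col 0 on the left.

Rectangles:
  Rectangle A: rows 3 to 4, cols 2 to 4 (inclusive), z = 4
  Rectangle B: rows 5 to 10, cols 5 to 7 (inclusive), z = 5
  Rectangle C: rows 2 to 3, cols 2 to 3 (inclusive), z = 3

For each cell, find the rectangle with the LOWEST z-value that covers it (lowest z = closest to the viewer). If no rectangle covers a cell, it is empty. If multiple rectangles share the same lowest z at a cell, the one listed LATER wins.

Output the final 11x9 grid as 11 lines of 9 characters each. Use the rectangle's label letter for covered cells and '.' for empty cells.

.........
.........
..CC.....
..CCA....
..AAA....
.....BBB.
.....BBB.
.....BBB.
.....BBB.
.....BBB.
.....BBB.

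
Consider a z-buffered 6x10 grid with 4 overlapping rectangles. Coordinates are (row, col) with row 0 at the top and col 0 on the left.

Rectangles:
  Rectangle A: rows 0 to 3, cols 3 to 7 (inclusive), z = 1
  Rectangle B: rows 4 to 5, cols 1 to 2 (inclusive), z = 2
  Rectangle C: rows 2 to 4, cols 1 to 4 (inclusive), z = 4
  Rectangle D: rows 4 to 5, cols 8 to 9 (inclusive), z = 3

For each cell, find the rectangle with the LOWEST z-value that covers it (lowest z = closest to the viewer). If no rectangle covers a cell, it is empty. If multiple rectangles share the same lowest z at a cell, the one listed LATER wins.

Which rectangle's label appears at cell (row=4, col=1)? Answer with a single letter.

Check cell (4,1):
  A: rows 0-3 cols 3-7 -> outside (row miss)
  B: rows 4-5 cols 1-2 z=2 -> covers; best now B (z=2)
  C: rows 2-4 cols 1-4 z=4 -> covers; best now B (z=2)
  D: rows 4-5 cols 8-9 -> outside (col miss)
Winner: B at z=2

Answer: B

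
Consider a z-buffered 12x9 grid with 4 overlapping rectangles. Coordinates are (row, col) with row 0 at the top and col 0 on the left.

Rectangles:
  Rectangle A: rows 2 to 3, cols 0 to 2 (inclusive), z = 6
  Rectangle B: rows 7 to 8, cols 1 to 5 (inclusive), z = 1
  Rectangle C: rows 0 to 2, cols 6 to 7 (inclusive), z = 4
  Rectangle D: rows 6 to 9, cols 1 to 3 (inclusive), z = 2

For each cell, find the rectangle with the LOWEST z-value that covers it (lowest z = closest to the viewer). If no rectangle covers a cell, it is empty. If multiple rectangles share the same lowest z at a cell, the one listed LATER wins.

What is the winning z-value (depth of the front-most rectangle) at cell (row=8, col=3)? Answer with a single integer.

Answer: 1

Derivation:
Check cell (8,3):
  A: rows 2-3 cols 0-2 -> outside (row miss)
  B: rows 7-8 cols 1-5 z=1 -> covers; best now B (z=1)
  C: rows 0-2 cols 6-7 -> outside (row miss)
  D: rows 6-9 cols 1-3 z=2 -> covers; best now B (z=1)
Winner: B at z=1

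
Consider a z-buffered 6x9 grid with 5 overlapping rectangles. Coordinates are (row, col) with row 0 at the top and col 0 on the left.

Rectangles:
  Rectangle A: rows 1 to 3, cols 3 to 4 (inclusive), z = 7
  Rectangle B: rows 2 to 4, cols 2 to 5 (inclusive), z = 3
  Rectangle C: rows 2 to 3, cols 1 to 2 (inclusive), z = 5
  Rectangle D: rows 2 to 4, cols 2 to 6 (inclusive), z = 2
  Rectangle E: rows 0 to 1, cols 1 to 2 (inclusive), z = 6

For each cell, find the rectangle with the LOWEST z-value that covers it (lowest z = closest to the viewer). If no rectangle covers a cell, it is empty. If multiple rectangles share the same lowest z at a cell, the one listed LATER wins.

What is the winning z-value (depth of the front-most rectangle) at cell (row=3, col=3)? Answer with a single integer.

Check cell (3,3):
  A: rows 1-3 cols 3-4 z=7 -> covers; best now A (z=7)
  B: rows 2-4 cols 2-5 z=3 -> covers; best now B (z=3)
  C: rows 2-3 cols 1-2 -> outside (col miss)
  D: rows 2-4 cols 2-6 z=2 -> covers; best now D (z=2)
  E: rows 0-1 cols 1-2 -> outside (row miss)
Winner: D at z=2

Answer: 2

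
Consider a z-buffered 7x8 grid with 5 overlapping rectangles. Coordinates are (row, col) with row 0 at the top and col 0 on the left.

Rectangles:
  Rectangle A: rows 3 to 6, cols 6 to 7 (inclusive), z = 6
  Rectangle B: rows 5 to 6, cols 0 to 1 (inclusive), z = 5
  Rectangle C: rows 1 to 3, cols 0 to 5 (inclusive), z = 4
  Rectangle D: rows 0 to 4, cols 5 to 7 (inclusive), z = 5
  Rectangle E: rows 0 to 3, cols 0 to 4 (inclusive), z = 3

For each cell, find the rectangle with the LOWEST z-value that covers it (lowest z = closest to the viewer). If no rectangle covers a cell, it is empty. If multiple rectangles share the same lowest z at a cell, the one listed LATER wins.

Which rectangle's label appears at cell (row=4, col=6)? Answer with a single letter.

Check cell (4,6):
  A: rows 3-6 cols 6-7 z=6 -> covers; best now A (z=6)
  B: rows 5-6 cols 0-1 -> outside (row miss)
  C: rows 1-3 cols 0-5 -> outside (row miss)
  D: rows 0-4 cols 5-7 z=5 -> covers; best now D (z=5)
  E: rows 0-3 cols 0-4 -> outside (row miss)
Winner: D at z=5

Answer: D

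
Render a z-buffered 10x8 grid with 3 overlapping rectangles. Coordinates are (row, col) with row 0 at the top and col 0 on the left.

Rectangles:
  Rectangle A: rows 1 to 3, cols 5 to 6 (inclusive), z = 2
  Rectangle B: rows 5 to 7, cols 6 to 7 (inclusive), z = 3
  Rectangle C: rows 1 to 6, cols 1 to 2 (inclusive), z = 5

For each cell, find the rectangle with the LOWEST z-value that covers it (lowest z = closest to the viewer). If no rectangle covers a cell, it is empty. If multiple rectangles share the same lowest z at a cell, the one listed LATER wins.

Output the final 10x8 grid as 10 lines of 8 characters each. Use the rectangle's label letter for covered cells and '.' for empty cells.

........
.CC..AA.
.CC..AA.
.CC..AA.
.CC.....
.CC...BB
.CC...BB
......BB
........
........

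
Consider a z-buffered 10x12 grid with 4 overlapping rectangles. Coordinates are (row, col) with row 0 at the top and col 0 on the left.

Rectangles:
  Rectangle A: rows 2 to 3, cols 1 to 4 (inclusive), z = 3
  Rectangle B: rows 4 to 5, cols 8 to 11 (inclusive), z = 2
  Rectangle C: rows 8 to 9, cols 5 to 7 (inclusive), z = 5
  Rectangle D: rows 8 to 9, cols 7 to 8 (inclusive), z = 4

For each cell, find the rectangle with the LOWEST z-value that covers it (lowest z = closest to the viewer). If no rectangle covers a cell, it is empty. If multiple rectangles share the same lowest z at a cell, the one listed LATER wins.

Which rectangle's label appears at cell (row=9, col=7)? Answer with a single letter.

Check cell (9,7):
  A: rows 2-3 cols 1-4 -> outside (row miss)
  B: rows 4-5 cols 8-11 -> outside (row miss)
  C: rows 8-9 cols 5-7 z=5 -> covers; best now C (z=5)
  D: rows 8-9 cols 7-8 z=4 -> covers; best now D (z=4)
Winner: D at z=4

Answer: D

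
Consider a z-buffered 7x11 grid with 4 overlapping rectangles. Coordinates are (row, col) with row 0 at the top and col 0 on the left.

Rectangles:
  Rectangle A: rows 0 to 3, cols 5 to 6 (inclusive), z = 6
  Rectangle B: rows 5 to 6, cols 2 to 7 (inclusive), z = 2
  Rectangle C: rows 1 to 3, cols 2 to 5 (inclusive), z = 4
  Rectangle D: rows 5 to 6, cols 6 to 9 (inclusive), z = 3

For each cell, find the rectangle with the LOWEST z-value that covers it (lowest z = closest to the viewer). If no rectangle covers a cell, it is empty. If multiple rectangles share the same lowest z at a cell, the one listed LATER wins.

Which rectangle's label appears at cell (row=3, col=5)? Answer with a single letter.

Answer: C

Derivation:
Check cell (3,5):
  A: rows 0-3 cols 5-6 z=6 -> covers; best now A (z=6)
  B: rows 5-6 cols 2-7 -> outside (row miss)
  C: rows 1-3 cols 2-5 z=4 -> covers; best now C (z=4)
  D: rows 5-6 cols 6-9 -> outside (row miss)
Winner: C at z=4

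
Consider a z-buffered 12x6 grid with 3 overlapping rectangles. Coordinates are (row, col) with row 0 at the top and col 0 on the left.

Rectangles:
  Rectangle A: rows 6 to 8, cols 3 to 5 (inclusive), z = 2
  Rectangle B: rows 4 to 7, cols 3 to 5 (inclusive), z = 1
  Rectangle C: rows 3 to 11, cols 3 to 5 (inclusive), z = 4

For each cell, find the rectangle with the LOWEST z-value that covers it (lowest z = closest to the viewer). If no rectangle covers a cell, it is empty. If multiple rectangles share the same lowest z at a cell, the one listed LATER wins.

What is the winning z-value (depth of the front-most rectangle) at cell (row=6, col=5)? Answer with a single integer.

Answer: 1

Derivation:
Check cell (6,5):
  A: rows 6-8 cols 3-5 z=2 -> covers; best now A (z=2)
  B: rows 4-7 cols 3-5 z=1 -> covers; best now B (z=1)
  C: rows 3-11 cols 3-5 z=4 -> covers; best now B (z=1)
Winner: B at z=1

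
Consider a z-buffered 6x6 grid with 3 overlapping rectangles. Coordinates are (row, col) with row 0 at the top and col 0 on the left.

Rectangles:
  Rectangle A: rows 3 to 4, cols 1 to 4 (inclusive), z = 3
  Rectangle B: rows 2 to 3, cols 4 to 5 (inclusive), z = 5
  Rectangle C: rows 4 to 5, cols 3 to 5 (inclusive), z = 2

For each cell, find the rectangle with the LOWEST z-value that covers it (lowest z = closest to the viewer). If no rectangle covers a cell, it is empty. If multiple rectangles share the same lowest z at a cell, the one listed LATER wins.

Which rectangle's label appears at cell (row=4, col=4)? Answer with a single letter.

Answer: C

Derivation:
Check cell (4,4):
  A: rows 3-4 cols 1-4 z=3 -> covers; best now A (z=3)
  B: rows 2-3 cols 4-5 -> outside (row miss)
  C: rows 4-5 cols 3-5 z=2 -> covers; best now C (z=2)
Winner: C at z=2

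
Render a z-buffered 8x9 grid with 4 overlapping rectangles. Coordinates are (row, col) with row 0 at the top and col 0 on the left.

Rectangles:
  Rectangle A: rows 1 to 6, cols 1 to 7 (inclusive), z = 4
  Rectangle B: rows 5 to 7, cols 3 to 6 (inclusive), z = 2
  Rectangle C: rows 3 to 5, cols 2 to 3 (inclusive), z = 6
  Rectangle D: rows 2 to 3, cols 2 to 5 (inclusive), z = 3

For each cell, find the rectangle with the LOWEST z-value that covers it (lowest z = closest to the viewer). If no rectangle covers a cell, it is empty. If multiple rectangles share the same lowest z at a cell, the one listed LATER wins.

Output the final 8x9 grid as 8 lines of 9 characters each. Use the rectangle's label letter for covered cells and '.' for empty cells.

.........
.AAAAAAA.
.ADDDDAA.
.ADDDDAA.
.AAAAAAA.
.AABBBBA.
.AABBBBA.
...BBBB..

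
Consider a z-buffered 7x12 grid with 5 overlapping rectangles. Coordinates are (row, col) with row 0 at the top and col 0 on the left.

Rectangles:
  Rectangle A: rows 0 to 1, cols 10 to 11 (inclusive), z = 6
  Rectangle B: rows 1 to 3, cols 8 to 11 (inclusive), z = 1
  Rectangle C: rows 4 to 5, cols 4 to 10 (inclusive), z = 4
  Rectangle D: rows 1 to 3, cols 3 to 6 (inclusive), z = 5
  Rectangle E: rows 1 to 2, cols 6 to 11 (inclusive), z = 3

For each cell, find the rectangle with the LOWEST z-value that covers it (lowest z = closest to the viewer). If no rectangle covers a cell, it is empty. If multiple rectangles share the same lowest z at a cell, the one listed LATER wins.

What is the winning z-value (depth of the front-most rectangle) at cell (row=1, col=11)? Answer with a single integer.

Answer: 1

Derivation:
Check cell (1,11):
  A: rows 0-1 cols 10-11 z=6 -> covers; best now A (z=6)
  B: rows 1-3 cols 8-11 z=1 -> covers; best now B (z=1)
  C: rows 4-5 cols 4-10 -> outside (row miss)
  D: rows 1-3 cols 3-6 -> outside (col miss)
  E: rows 1-2 cols 6-11 z=3 -> covers; best now B (z=1)
Winner: B at z=1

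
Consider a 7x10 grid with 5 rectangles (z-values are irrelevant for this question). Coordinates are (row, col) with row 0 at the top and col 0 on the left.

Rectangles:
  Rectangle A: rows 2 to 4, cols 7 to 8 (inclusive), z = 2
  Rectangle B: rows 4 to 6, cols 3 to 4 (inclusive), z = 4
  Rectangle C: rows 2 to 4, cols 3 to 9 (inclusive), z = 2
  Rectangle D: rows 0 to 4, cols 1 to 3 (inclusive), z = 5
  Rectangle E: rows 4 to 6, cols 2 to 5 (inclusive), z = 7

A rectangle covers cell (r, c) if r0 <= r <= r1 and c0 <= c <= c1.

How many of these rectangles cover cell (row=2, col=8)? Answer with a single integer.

Answer: 2

Derivation:
Check cell (2,8):
  A: rows 2-4 cols 7-8 -> covers
  B: rows 4-6 cols 3-4 -> outside (row miss)
  C: rows 2-4 cols 3-9 -> covers
  D: rows 0-4 cols 1-3 -> outside (col miss)
  E: rows 4-6 cols 2-5 -> outside (row miss)
Count covering = 2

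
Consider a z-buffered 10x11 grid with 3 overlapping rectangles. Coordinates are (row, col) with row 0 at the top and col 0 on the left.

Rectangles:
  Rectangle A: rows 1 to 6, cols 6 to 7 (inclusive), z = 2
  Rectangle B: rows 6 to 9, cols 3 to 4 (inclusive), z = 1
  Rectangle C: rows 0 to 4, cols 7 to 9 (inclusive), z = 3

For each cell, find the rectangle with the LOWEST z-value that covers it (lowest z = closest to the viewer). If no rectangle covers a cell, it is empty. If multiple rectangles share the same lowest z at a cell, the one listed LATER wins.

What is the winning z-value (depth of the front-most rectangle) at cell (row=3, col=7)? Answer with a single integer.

Answer: 2

Derivation:
Check cell (3,7):
  A: rows 1-6 cols 6-7 z=2 -> covers; best now A (z=2)
  B: rows 6-9 cols 3-4 -> outside (row miss)
  C: rows 0-4 cols 7-9 z=3 -> covers; best now A (z=2)
Winner: A at z=2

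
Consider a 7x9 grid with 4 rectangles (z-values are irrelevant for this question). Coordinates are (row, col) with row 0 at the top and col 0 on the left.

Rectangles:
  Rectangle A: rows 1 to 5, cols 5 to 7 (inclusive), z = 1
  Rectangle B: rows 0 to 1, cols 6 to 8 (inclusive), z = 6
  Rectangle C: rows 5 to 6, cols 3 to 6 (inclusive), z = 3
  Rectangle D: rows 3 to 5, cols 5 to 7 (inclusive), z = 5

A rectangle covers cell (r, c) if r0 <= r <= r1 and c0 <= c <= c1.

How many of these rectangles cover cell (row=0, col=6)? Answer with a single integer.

Check cell (0,6):
  A: rows 1-5 cols 5-7 -> outside (row miss)
  B: rows 0-1 cols 6-8 -> covers
  C: rows 5-6 cols 3-6 -> outside (row miss)
  D: rows 3-5 cols 5-7 -> outside (row miss)
Count covering = 1

Answer: 1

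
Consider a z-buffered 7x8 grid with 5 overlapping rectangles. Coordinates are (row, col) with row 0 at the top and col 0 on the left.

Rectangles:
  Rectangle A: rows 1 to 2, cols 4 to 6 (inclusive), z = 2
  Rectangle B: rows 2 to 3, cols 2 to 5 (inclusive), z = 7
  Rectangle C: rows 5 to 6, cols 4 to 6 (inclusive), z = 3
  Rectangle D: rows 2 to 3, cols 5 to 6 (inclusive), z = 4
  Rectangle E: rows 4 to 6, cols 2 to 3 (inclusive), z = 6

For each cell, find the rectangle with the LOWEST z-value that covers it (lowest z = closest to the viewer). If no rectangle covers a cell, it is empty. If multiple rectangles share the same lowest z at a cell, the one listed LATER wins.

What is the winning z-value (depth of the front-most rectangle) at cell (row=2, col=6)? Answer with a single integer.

Answer: 2

Derivation:
Check cell (2,6):
  A: rows 1-2 cols 4-6 z=2 -> covers; best now A (z=2)
  B: rows 2-3 cols 2-5 -> outside (col miss)
  C: rows 5-6 cols 4-6 -> outside (row miss)
  D: rows 2-3 cols 5-6 z=4 -> covers; best now A (z=2)
  E: rows 4-6 cols 2-3 -> outside (row miss)
Winner: A at z=2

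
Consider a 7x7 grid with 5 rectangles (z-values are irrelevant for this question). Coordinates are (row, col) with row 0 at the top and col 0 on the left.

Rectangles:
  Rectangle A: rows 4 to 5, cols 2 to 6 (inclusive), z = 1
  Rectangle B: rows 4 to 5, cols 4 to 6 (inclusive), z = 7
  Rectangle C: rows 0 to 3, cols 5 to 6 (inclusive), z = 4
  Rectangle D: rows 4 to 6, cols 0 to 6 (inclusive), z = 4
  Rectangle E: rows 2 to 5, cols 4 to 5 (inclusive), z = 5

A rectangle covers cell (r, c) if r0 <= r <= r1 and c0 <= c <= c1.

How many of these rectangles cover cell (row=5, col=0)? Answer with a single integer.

Check cell (5,0):
  A: rows 4-5 cols 2-6 -> outside (col miss)
  B: rows 4-5 cols 4-6 -> outside (col miss)
  C: rows 0-3 cols 5-6 -> outside (row miss)
  D: rows 4-6 cols 0-6 -> covers
  E: rows 2-5 cols 4-5 -> outside (col miss)
Count covering = 1

Answer: 1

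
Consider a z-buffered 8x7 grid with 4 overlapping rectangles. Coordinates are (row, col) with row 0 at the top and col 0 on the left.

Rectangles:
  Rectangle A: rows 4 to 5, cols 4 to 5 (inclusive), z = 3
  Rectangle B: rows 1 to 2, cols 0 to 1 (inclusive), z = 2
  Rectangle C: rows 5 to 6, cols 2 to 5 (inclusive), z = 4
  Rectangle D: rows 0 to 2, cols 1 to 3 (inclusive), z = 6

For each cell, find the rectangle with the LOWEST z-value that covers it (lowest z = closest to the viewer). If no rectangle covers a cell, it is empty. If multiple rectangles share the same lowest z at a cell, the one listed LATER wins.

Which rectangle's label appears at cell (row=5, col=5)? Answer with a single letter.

Check cell (5,5):
  A: rows 4-5 cols 4-5 z=3 -> covers; best now A (z=3)
  B: rows 1-2 cols 0-1 -> outside (row miss)
  C: rows 5-6 cols 2-5 z=4 -> covers; best now A (z=3)
  D: rows 0-2 cols 1-3 -> outside (row miss)
Winner: A at z=3

Answer: A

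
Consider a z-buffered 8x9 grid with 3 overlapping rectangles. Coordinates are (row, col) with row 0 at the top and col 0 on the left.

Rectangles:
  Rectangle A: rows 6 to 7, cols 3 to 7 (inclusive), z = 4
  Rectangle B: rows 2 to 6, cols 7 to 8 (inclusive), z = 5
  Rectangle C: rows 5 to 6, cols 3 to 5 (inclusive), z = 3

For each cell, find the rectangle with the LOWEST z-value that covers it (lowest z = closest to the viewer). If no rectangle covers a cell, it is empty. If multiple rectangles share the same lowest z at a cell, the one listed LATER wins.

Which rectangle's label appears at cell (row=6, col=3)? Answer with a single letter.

Check cell (6,3):
  A: rows 6-7 cols 3-7 z=4 -> covers; best now A (z=4)
  B: rows 2-6 cols 7-8 -> outside (col miss)
  C: rows 5-6 cols 3-5 z=3 -> covers; best now C (z=3)
Winner: C at z=3

Answer: C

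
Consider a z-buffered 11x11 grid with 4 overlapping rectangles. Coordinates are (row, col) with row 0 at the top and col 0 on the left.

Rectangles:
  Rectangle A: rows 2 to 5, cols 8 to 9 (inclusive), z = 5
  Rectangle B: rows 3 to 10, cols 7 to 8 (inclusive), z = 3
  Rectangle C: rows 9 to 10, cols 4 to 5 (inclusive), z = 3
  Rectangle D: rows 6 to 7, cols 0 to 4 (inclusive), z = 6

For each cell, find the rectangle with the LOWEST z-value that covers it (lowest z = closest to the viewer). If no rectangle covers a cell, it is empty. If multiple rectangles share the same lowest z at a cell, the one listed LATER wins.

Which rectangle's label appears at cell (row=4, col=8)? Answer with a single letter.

Answer: B

Derivation:
Check cell (4,8):
  A: rows 2-5 cols 8-9 z=5 -> covers; best now A (z=5)
  B: rows 3-10 cols 7-8 z=3 -> covers; best now B (z=3)
  C: rows 9-10 cols 4-5 -> outside (row miss)
  D: rows 6-7 cols 0-4 -> outside (row miss)
Winner: B at z=3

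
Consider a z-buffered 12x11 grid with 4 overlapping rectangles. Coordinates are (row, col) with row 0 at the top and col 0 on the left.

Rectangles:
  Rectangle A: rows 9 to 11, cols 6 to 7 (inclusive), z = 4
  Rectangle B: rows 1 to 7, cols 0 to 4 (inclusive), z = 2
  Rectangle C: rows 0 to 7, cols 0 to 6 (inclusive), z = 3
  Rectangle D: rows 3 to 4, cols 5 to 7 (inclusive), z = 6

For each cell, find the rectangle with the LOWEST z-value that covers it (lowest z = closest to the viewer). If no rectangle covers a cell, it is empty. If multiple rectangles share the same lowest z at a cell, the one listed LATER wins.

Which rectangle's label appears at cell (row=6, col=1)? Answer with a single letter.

Answer: B

Derivation:
Check cell (6,1):
  A: rows 9-11 cols 6-7 -> outside (row miss)
  B: rows 1-7 cols 0-4 z=2 -> covers; best now B (z=2)
  C: rows 0-7 cols 0-6 z=3 -> covers; best now B (z=2)
  D: rows 3-4 cols 5-7 -> outside (row miss)
Winner: B at z=2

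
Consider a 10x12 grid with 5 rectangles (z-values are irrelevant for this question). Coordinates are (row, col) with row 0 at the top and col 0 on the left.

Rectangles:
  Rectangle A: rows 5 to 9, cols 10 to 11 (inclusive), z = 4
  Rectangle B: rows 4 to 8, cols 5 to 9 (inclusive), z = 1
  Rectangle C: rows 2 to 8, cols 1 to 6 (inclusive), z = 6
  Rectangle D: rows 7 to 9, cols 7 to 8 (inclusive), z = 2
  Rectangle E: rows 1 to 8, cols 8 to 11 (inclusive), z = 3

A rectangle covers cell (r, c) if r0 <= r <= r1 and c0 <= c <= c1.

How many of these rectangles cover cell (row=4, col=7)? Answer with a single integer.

Answer: 1

Derivation:
Check cell (4,7):
  A: rows 5-9 cols 10-11 -> outside (row miss)
  B: rows 4-8 cols 5-9 -> covers
  C: rows 2-8 cols 1-6 -> outside (col miss)
  D: rows 7-9 cols 7-8 -> outside (row miss)
  E: rows 1-8 cols 8-11 -> outside (col miss)
Count covering = 1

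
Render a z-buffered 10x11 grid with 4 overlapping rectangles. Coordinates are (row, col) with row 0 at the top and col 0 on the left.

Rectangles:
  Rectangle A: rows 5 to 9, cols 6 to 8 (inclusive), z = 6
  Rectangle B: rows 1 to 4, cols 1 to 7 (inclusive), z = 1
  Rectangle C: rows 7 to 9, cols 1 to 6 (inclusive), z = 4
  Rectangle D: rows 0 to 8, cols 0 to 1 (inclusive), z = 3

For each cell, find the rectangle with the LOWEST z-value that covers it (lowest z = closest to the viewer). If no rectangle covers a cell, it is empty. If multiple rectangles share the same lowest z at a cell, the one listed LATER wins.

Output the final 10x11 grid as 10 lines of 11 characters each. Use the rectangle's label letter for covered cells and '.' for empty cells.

DD.........
DBBBBBBB...
DBBBBBBB...
DBBBBBBB...
DBBBBBBB...
DD....AAA..
DD....AAA..
DDCCCCCAA..
DDCCCCCAA..
.CCCCCCAA..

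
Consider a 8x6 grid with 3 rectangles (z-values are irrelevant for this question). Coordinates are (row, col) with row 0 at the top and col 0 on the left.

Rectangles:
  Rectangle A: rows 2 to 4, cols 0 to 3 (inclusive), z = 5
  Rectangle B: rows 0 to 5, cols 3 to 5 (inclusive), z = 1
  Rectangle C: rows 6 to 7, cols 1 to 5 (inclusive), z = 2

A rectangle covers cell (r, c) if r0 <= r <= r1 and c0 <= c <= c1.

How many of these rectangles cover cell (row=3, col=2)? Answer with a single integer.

Answer: 1

Derivation:
Check cell (3,2):
  A: rows 2-4 cols 0-3 -> covers
  B: rows 0-5 cols 3-5 -> outside (col miss)
  C: rows 6-7 cols 1-5 -> outside (row miss)
Count covering = 1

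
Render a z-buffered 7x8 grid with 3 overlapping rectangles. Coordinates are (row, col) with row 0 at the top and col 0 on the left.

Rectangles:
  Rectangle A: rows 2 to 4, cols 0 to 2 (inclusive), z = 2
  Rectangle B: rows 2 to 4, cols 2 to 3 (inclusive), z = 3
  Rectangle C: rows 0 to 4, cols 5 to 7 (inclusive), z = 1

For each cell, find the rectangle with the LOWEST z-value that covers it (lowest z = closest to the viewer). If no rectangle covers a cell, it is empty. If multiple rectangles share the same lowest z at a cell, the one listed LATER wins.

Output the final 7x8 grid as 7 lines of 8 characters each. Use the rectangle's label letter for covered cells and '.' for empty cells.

.....CCC
.....CCC
AAAB.CCC
AAAB.CCC
AAAB.CCC
........
........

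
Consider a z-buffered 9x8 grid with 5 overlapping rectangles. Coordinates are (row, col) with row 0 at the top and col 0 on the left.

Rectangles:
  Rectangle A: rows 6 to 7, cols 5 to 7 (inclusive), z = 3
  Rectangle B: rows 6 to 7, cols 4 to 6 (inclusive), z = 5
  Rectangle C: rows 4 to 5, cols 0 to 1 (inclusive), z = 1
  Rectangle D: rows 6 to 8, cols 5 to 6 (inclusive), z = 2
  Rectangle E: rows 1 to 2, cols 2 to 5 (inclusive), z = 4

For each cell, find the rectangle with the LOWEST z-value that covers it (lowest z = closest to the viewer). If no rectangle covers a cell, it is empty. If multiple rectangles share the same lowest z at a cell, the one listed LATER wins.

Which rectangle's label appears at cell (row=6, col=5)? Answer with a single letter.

Check cell (6,5):
  A: rows 6-7 cols 5-7 z=3 -> covers; best now A (z=3)
  B: rows 6-7 cols 4-6 z=5 -> covers; best now A (z=3)
  C: rows 4-5 cols 0-1 -> outside (row miss)
  D: rows 6-8 cols 5-6 z=2 -> covers; best now D (z=2)
  E: rows 1-2 cols 2-5 -> outside (row miss)
Winner: D at z=2

Answer: D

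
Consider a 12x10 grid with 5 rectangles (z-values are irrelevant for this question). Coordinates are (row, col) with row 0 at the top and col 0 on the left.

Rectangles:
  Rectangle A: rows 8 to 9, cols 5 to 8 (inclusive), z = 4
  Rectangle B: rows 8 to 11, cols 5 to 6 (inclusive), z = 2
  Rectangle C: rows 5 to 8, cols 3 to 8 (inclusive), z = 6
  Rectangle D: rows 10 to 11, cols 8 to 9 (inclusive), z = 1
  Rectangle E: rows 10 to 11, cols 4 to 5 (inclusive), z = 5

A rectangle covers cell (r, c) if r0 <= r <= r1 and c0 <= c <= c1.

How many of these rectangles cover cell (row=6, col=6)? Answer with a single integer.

Check cell (6,6):
  A: rows 8-9 cols 5-8 -> outside (row miss)
  B: rows 8-11 cols 5-6 -> outside (row miss)
  C: rows 5-8 cols 3-8 -> covers
  D: rows 10-11 cols 8-9 -> outside (row miss)
  E: rows 10-11 cols 4-5 -> outside (row miss)
Count covering = 1

Answer: 1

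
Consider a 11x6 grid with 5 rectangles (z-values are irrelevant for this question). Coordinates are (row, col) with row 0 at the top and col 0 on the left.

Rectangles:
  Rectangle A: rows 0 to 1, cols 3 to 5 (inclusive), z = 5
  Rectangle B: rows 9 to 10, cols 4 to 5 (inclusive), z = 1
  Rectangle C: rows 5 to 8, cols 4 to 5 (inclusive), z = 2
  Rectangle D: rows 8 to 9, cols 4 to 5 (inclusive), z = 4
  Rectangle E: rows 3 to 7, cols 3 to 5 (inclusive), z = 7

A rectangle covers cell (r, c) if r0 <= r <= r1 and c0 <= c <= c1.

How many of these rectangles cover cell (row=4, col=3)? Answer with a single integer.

Answer: 1

Derivation:
Check cell (4,3):
  A: rows 0-1 cols 3-5 -> outside (row miss)
  B: rows 9-10 cols 4-5 -> outside (row miss)
  C: rows 5-8 cols 4-5 -> outside (row miss)
  D: rows 8-9 cols 4-5 -> outside (row miss)
  E: rows 3-7 cols 3-5 -> covers
Count covering = 1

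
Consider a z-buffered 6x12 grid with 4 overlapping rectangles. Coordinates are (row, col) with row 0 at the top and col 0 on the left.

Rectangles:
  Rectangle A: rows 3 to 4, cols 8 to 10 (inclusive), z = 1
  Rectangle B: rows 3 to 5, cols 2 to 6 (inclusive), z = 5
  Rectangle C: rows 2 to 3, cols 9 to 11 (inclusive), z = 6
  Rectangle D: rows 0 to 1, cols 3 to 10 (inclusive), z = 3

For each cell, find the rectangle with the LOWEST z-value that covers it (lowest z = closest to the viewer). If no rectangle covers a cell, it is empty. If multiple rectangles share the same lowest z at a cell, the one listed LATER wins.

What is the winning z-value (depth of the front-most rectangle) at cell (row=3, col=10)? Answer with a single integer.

Answer: 1

Derivation:
Check cell (3,10):
  A: rows 3-4 cols 8-10 z=1 -> covers; best now A (z=1)
  B: rows 3-5 cols 2-6 -> outside (col miss)
  C: rows 2-3 cols 9-11 z=6 -> covers; best now A (z=1)
  D: rows 0-1 cols 3-10 -> outside (row miss)
Winner: A at z=1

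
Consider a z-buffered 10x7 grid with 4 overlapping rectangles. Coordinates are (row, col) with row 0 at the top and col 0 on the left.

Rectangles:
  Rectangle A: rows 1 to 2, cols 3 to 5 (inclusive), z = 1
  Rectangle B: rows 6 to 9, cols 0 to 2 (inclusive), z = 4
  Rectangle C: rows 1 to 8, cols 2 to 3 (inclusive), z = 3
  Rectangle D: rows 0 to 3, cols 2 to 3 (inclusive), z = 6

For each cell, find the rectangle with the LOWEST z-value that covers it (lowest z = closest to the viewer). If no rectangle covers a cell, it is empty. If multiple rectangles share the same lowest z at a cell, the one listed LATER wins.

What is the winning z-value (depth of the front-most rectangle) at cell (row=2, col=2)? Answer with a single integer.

Answer: 3

Derivation:
Check cell (2,2):
  A: rows 1-2 cols 3-5 -> outside (col miss)
  B: rows 6-9 cols 0-2 -> outside (row miss)
  C: rows 1-8 cols 2-3 z=3 -> covers; best now C (z=3)
  D: rows 0-3 cols 2-3 z=6 -> covers; best now C (z=3)
Winner: C at z=3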